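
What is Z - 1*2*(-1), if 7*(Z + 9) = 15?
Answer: -34/7 ≈ -4.8571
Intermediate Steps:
Z = -48/7 (Z = -9 + (⅐)*15 = -9 + 15/7 = -48/7 ≈ -6.8571)
Z - 1*2*(-1) = -48/7 - 1*2*(-1) = -48/7 - 2*(-1) = -48/7 + 2 = -34/7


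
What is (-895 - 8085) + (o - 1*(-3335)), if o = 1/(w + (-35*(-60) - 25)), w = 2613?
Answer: -26463759/4688 ≈ -5645.0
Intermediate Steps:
o = 1/4688 (o = 1/(2613 + (-35*(-60) - 25)) = 1/(2613 + (2100 - 25)) = 1/(2613 + 2075) = 1/4688 ≈ 0.00021331)
(-895 - 8085) + (o - 1*(-3335)) = (-895 - 8085) + (1/4688 - 1*(-3335)) = -8980 + (1/4688 + 3335) = -8980 + 15634481/4688 = -26463759/4688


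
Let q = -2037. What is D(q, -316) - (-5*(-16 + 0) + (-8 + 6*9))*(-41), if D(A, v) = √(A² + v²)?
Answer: 5166 + 5*√169969 ≈ 7227.4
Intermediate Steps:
D(q, -316) - (-5*(-16 + 0) + (-8 + 6*9))*(-41) = √((-2037)² + (-316)²) - (-5*(-16 + 0) + (-8 + 6*9))*(-41) = √(4149369 + 99856) - (-5*(-16) + (-8 + 54))*(-41) = √4249225 - (80 + 46)*(-41) = 5*√169969 - 126*(-41) = 5*√169969 - 1*(-5166) = 5*√169969 + 5166 = 5166 + 5*√169969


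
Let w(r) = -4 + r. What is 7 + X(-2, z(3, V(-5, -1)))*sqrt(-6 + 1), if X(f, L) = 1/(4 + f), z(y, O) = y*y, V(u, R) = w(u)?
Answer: 7 + I*sqrt(5)/2 ≈ 7.0 + 1.118*I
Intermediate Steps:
V(u, R) = -4 + u
z(y, O) = y**2
7 + X(-2, z(3, V(-5, -1)))*sqrt(-6 + 1) = 7 + sqrt(-6 + 1)/(4 - 2) = 7 + sqrt(-5)/2 = 7 + (I*sqrt(5))/2 = 7 + I*sqrt(5)/2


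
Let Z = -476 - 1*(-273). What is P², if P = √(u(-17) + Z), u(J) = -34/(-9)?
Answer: -1793/9 ≈ -199.22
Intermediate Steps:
u(J) = 34/9 (u(J) = -34*(-⅑) = 34/9)
Z = -203 (Z = -476 + 273 = -203)
P = I*√1793/3 (P = √(34/9 - 203) = √(-1793/9) = I*√1793/3 ≈ 14.115*I)
P² = (I*√1793/3)² = -1793/9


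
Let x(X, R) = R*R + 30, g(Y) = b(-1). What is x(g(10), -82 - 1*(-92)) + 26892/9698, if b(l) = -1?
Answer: 643816/4849 ≈ 132.77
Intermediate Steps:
g(Y) = -1
x(X, R) = 30 + R² (x(X, R) = R² + 30 = 30 + R²)
x(g(10), -82 - 1*(-92)) + 26892/9698 = (30 + (-82 - 1*(-92))²) + 26892/9698 = (30 + (-82 + 92)²) + 26892*(1/9698) = (30 + 10²) + 13446/4849 = (30 + 100) + 13446/4849 = 130 + 13446/4849 = 643816/4849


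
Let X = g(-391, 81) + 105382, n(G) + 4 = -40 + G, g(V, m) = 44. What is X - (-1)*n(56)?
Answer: 105438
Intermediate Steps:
n(G) = -44 + G (n(G) = -4 + (-40 + G) = -44 + G)
X = 105426 (X = 44 + 105382 = 105426)
X - (-1)*n(56) = 105426 - (-1)*(-44 + 56) = 105426 - (-1)*12 = 105426 - 1*(-12) = 105426 + 12 = 105438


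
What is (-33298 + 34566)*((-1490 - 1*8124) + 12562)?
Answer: 3738064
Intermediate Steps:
(-33298 + 34566)*((-1490 - 1*8124) + 12562) = 1268*((-1490 - 8124) + 12562) = 1268*(-9614 + 12562) = 1268*2948 = 3738064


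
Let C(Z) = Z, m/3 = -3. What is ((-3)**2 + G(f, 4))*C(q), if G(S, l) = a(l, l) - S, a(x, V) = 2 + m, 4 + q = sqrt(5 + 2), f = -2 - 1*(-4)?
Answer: 0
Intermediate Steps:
m = -9 (m = 3*(-3) = -9)
f = 2 (f = -2 + 4 = 2)
q = -4 + sqrt(7) (q = -4 + sqrt(5 + 2) = -4 + sqrt(7) ≈ -1.3542)
a(x, V) = -7 (a(x, V) = 2 - 9 = -7)
G(S, l) = -7 - S
((-3)**2 + G(f, 4))*C(q) = ((-3)**2 + (-7 - 1*2))*(-4 + sqrt(7)) = (9 + (-7 - 2))*(-4 + sqrt(7)) = (9 - 9)*(-4 + sqrt(7)) = 0*(-4 + sqrt(7)) = 0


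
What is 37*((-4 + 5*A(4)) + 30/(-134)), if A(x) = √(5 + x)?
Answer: 26714/67 ≈ 398.72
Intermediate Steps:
37*((-4 + 5*A(4)) + 30/(-134)) = 37*((-4 + 5*√(5 + 4)) + 30/(-134)) = 37*((-4 + 5*√9) + 30*(-1/134)) = 37*((-4 + 5*3) - 15/67) = 37*((-4 + 15) - 15/67) = 37*(11 - 15/67) = 37*(722/67) = 26714/67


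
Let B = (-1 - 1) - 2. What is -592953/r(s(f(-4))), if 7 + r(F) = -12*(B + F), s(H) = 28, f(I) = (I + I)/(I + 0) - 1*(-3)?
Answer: 592953/295 ≈ 2010.0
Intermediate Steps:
B = -4 (B = -2 - 2 = -4)
f(I) = 5 (f(I) = (2*I)/I + 3 = 2 + 3 = 5)
r(F) = 41 - 12*F (r(F) = -7 - 12*(-4 + F) = -7 + (48 - 12*F) = 41 - 12*F)
-592953/r(s(f(-4))) = -592953/(41 - 12*28) = -592953/(41 - 336) = -592953/(-295) = -592953*(-1/295) = 592953/295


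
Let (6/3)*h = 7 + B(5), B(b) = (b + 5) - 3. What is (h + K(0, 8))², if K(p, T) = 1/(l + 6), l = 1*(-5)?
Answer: 64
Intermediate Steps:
l = -5
K(p, T) = 1 (K(p, T) = 1/(-5 + 6) = 1/1 = 1)
B(b) = 2 + b (B(b) = (5 + b) - 3 = 2 + b)
h = 7 (h = (7 + (2 + 5))/2 = (7 + 7)/2 = (½)*14 = 7)
(h + K(0, 8))² = (7 + 1)² = 8² = 64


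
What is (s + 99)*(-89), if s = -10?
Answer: -7921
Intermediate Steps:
(s + 99)*(-89) = (-10 + 99)*(-89) = 89*(-89) = -7921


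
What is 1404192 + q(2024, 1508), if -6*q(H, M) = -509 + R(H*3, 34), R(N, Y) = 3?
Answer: 4212829/3 ≈ 1.4043e+6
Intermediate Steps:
q(H, M) = 253/3 (q(H, M) = -(-509 + 3)/6 = -⅙*(-506) = 253/3)
1404192 + q(2024, 1508) = 1404192 + 253/3 = 4212829/3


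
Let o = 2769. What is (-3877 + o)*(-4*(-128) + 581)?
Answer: -1211044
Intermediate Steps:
(-3877 + o)*(-4*(-128) + 581) = (-3877 + 2769)*(-4*(-128) + 581) = -1108*(512 + 581) = -1108*1093 = -1211044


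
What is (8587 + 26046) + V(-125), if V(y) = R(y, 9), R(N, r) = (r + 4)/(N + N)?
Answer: 8658237/250 ≈ 34633.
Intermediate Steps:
R(N, r) = (4 + r)/(2*N) (R(N, r) = (4 + r)/((2*N)) = (4 + r)*(1/(2*N)) = (4 + r)/(2*N))
V(y) = 13/(2*y) (V(y) = (4 + 9)/(2*y) = (1/2)*13/y = 13/(2*y))
(8587 + 26046) + V(-125) = (8587 + 26046) + (13/2)/(-125) = 34633 + (13/2)*(-1/125) = 34633 - 13/250 = 8658237/250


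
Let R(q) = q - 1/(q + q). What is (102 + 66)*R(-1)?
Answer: -84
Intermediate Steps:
R(q) = q - 1/(2*q)
(102 + 66)*R(-1) = (102 + 66)*(-1 - 1/2/(-1)) = 168*(-1 - 1/2*(-1)) = 168*(-1 + 1/2) = 168*(-1/2) = -84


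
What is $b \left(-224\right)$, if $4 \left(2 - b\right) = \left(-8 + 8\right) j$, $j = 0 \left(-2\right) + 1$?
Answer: $-448$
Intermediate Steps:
$j = 1$ ($j = 0 + 1 = 1$)
$b = 2$ ($b = 2 - \frac{\left(-8 + 8\right) 1}{4} = 2 - \frac{0 \cdot 1}{4} = 2 - 0 = 2 + 0 = 2$)
$b \left(-224\right) = 2 \left(-224\right) = -448$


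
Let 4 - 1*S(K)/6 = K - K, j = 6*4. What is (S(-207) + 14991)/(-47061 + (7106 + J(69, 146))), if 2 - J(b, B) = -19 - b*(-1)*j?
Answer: -3003/8318 ≈ -0.36102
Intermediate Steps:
j = 24
J(b, B) = 21 - 24*b (J(b, B) = 2 - (-19 - b*(-1)*24) = 2 - (-19 - (-b)*24) = 2 - (-19 - (-24)*b) = 2 - (-19 + 24*b) = 2 + (19 - 24*b) = 21 - 24*b)
S(K) = 24 (S(K) = 24 - 6*(K - K) = 24 - 6*0 = 24 + 0 = 24)
(S(-207) + 14991)/(-47061 + (7106 + J(69, 146))) = (24 + 14991)/(-47061 + (7106 + (21 - 24*69))) = 15015/(-47061 + (7106 + (21 - 1656))) = 15015/(-47061 + (7106 - 1635)) = 15015/(-47061 + 5471) = 15015/(-41590) = 15015*(-1/41590) = -3003/8318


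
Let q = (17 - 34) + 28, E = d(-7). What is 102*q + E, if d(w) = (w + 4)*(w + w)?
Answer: 1164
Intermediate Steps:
d(w) = 2*w*(4 + w) (d(w) = (4 + w)*(2*w) = 2*w*(4 + w))
E = 42 (E = 2*(-7)*(4 - 7) = 2*(-7)*(-3) = 42)
q = 11 (q = -17 + 28 = 11)
102*q + E = 102*11 + 42 = 1122 + 42 = 1164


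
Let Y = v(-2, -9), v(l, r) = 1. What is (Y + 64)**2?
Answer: 4225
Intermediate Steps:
Y = 1
(Y + 64)**2 = (1 + 64)**2 = 65**2 = 4225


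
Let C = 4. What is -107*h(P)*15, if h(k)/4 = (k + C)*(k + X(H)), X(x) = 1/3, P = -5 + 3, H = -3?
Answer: 21400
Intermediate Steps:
P = -2
X(x) = ⅓ (X(x) = 1*(⅓) = ⅓)
h(k) = 4*(4 + k)*(⅓ + k) (h(k) = 4*((k + 4)*(k + ⅓)) = 4*((4 + k)*(⅓ + k)) = 4*(4 + k)*(⅓ + k))
-107*h(P)*15 = -107*(16/3 + 4*(-2)² + (52/3)*(-2))*15 = -107*(16/3 + 4*4 - 104/3)*15 = -107*(16/3 + 16 - 104/3)*15 = -(-4280)*15/3 = -107*(-200) = 21400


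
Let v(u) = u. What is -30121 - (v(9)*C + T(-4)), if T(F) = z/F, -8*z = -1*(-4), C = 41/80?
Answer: -2410059/80 ≈ -30126.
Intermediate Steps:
C = 41/80 (C = 41*(1/80) = 41/80 ≈ 0.51250)
z = -½ (z = -(-1)*(-4)/8 = -⅛*4 = -½ ≈ -0.50000)
T(F) = -1/(2*F)
-30121 - (v(9)*C + T(-4)) = -30121 - (9*(41/80) - ½/(-4)) = -30121 - (369/80 - ½*(-¼)) = -30121 - (369/80 + ⅛) = -30121 - 1*379/80 = -30121 - 379/80 = -2410059/80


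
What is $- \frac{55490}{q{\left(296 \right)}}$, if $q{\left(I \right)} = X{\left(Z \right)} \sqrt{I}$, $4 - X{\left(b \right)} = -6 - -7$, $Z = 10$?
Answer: $- \frac{27745 \sqrt{74}}{222} \approx -1075.1$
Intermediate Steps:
$X{\left(b \right)} = 3$ ($X{\left(b \right)} = 4 - \left(-6 - -7\right) = 4 - \left(-6 + 7\right) = 4 - 1 = 3$)
$q{\left(I \right)} = 3 \sqrt{I}$
$- \frac{55490}{q{\left(296 \right)}} = - \frac{55490}{3 \sqrt{296}} = - \frac{55490}{3 \cdot 2 \sqrt{74}} = - \frac{55490}{6 \sqrt{74}} = - 55490 \frac{\sqrt{74}}{444} = - \frac{27745 \sqrt{74}}{222}$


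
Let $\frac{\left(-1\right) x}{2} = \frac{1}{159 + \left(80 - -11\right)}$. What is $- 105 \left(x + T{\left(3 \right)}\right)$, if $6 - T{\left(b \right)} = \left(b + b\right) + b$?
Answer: $\frac{7896}{25} \approx 315.84$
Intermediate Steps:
$x = - \frac{1}{125}$ ($x = - \frac{2}{159 + \left(80 - -11\right)} = - \frac{2}{159 + \left(80 + 11\right)} = - \frac{2}{159 + 91} = - \frac{2}{250} = \left(-2\right) \frac{1}{250} = - \frac{1}{125} \approx -0.008$)
$T{\left(b \right)} = 6 - 3 b$ ($T{\left(b \right)} = 6 - \left(\left(b + b\right) + b\right) = 6 - \left(2 b + b\right) = 6 - 3 b$)
$- 105 \left(x + T{\left(3 \right)}\right) = - 105 \left(- \frac{1}{125} + \left(6 - 9\right)\right) = - 105 \left(- \frac{1}{125} - 3\right) = \left(-105\right) \left(- \frac{376}{125}\right) = \frac{7896}{25}$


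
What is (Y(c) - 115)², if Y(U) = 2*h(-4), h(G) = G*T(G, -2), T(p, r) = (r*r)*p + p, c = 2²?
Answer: 2025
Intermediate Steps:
c = 4
T(p, r) = p + p*r² (T(p, r) = r²*p + p = p*r² + p = p + p*r²)
h(G) = 5*G² (h(G) = G*(G*(1 + (-2)²)) = G*(G*(1 + 4)) = G*(G*5) = G*(5*G) = 5*G²)
Y(U) = 160 (Y(U) = 2*(5*(-4)²) = 2*(5*16) = 2*80 = 160)
(Y(c) - 115)² = (160 - 115)² = 45² = 2025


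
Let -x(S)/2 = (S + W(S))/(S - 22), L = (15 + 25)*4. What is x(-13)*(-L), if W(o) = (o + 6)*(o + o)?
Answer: -10816/7 ≈ -1545.1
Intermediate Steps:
W(o) = 2*o*(6 + o) (W(o) = (6 + o)*(2*o) = 2*o*(6 + o))
L = 160 (L = 40*4 = 160)
x(S) = -2*(S + 2*S*(6 + S))/(-22 + S) (x(S) = -2*(S + 2*S*(6 + S))/(S - 22) = -2*(S + 2*S*(6 + S))/(-22 + S))
x(-13)*(-L) = (2*(-13)*(-13 - 2*(-13))/(-22 - 13))*(-1*160) = (2*(-13)*(-13 + 26)/(-35))*(-160) = (2*(-13)*(-1/35)*13)*(-160) = (338/35)*(-160) = -10816/7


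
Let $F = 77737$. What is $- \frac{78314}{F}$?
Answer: $- \frac{78314}{77737} \approx -1.0074$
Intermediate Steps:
$- \frac{78314}{F} = - \frac{78314}{77737}$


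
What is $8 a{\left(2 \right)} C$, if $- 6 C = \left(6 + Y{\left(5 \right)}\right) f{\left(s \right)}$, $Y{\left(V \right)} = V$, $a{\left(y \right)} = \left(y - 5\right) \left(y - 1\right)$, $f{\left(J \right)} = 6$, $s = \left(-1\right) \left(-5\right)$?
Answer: $264$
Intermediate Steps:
$s = 5$
$a{\left(y \right)} = \left(-1 + y\right) \left(-5 + y\right)$ ($a{\left(y \right)} = \left(-5 + y\right) \left(-1 + y\right) = \left(-1 + y\right) \left(-5 + y\right)$)
$C = -11$ ($C = - \frac{\left(6 + 5\right) 6}{6} = - \frac{11 \cdot 6}{6} = \left(- \frac{1}{6}\right) 66 = -11$)
$8 a{\left(2 \right)} C = 8 \left(5 + 2^{2} - 12\right) \left(-11\right) = 8 \left(5 + 4 - 12\right) \left(-11\right) = 8 \left(-3\right) \left(-11\right) = \left(-24\right) \left(-11\right) = 264$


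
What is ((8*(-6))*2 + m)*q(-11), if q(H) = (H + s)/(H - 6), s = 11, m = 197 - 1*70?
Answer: 0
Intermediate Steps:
m = 127 (m = 197 - 70 = 127)
q(H) = (11 + H)/(-6 + H) (q(H) = (H + 11)/(H - 6) = (11 + H)/(-6 + H))
((8*(-6))*2 + m)*q(-11) = ((8*(-6))*2 + 127)*((11 - 11)/(-6 - 11)) = (-48*2 + 127)*(0/(-17)) = (-96 + 127)*(-1/17*0) = 31*0 = 0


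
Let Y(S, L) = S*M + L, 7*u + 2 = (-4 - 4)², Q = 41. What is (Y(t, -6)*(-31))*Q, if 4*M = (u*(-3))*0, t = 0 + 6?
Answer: 7626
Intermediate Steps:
t = 6
u = 62/7 (u = -2/7 + (-4 - 4)²/7 = -2/7 + (⅐)*(-8)² = -2/7 + (⅐)*64 = -2/7 + 64/7 = 62/7 ≈ 8.8571)
M = 0 (M = (((62/7)*(-3))*0)/4 = (-186/7*0)/4 = (¼)*0 = 0)
Y(S, L) = L (Y(S, L) = S*0 + L = 0 + L = L)
(Y(t, -6)*(-31))*Q = -6*(-31)*41 = 186*41 = 7626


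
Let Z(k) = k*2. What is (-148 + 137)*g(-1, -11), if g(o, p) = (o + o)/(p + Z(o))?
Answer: -22/13 ≈ -1.6923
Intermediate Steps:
Z(k) = 2*k
g(o, p) = 2*o/(p + 2*o) (g(o, p) = (o + o)/(p + 2*o) = (2*o)/(p + 2*o) = 2*o/(p + 2*o))
(-148 + 137)*g(-1, -11) = (-148 + 137)*(2*(-1)/(-11 + 2*(-1))) = -22*(-1)/(-11 - 2) = -22*(-1)/(-13) = -22*(-1)*(-1)/13 = -11*2/13 = -22/13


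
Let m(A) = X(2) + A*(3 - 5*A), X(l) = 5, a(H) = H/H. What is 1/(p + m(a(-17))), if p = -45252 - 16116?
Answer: -1/61365 ≈ -1.6296e-5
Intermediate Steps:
a(H) = 1
m(A) = 5 + A*(3 - 5*A)
p = -61368
1/(p + m(a(-17))) = 1/(-61368 + (5 - 5*1**2 + 3*1)) = 1/(-61368 + (5 - 5*1 + 3)) = 1/(-61368 + (5 - 5 + 3)) = 1/(-61368 + 3) = 1/(-61365) = -1/61365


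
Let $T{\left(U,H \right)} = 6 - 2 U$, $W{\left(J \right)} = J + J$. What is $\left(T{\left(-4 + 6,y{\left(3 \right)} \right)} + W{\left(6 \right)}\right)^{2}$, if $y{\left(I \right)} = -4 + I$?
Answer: $196$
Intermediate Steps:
$W{\left(J \right)} = 2 J$
$\left(T{\left(-4 + 6,y{\left(3 \right)} \right)} + W{\left(6 \right)}\right)^{2} = \left(\left(6 - 2 \left(-4 + 6\right)\right) + 2 \cdot 6\right)^{2} = \left(\left(6 - 4\right) + 12\right)^{2} = \left(2 + 12\right)^{2} = 14^{2} = 196$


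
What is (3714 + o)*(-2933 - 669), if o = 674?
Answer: -15805576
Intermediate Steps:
(3714 + o)*(-2933 - 669) = (3714 + 674)*(-2933 - 669) = 4388*(-3602) = -15805576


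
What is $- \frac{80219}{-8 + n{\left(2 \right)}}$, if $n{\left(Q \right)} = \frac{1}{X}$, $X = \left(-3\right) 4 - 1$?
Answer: $\frac{1042847}{105} \approx 9931.9$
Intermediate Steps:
$X = -13$ ($X = -12 - 1 = -13$)
$n{\left(Q \right)} = - \frac{1}{13}$ ($n{\left(Q \right)} = \frac{1}{-13} = - \frac{1}{13}$)
$- \frac{80219}{-8 + n{\left(2 \right)}} = - \frac{80219}{-8 - \frac{1}{13}} = - \frac{80219}{- \frac{105}{13}} = \left(-80219\right) \left(- \frac{13}{105}\right) = \frac{1042847}{105}$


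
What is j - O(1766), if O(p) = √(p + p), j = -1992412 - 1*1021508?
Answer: -3013920 - 2*√883 ≈ -3.0140e+6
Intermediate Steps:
j = -3013920 (j = -1992412 - 1021508 = -3013920)
O(p) = √2*√p (O(p) = √(2*p) = √2*√p)
j - O(1766) = -3013920 - √2*√1766 = -3013920 - 2*√883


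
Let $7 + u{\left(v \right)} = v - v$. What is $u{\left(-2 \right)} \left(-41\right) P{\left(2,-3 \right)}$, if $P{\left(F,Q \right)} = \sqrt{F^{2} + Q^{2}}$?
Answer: $287 \sqrt{13} \approx 1034.8$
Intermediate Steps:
$u{\left(v \right)} = -7$ ($u{\left(v \right)} = -7 + \left(v - v\right) = -7 + 0 = -7$)
$u{\left(-2 \right)} \left(-41\right) P{\left(2,-3 \right)} = \left(-7\right) \left(-41\right) \sqrt{2^{2} + \left(-3\right)^{2}} = 287 \sqrt{4 + 9} = 287 \sqrt{13}$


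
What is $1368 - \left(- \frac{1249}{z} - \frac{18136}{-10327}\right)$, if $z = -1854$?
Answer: $\frac{26145558377}{19146258} \approx 1365.6$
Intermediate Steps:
$1368 - \left(- \frac{1249}{z} - \frac{18136}{-10327}\right) = 1368 - \left(- \frac{1249}{-1854} - \frac{18136}{-10327}\right) = 1368 - \left(\left(-1249\right) \left(- \frac{1}{1854}\right) - - \frac{18136}{10327}\right) = 1368 - \left(\frac{1249}{1854} + \frac{18136}{10327}\right) = 1368 - \frac{46522567}{19146258} = \frac{26145558377}{19146258}$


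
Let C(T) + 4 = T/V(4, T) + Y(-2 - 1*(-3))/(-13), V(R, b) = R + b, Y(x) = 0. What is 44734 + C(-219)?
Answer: 9617169/215 ≈ 44731.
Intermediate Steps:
C(T) = -4 + T/(4 + T) (C(T) = -4 + (T/(4 + T) + 0/(-13)) = -4 + (T/(4 + T) + 0*(-1/13)) = -4 + (T/(4 + T) + 0) = -4 + T/(4 + T))
44734 + C(-219) = 44734 + (-16 - 3*(-219))/(4 - 219) = 44734 + (-16 + 657)/(-215) = 44734 - 1/215*641 = 44734 - 641/215 = 9617169/215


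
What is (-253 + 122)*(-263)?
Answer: 34453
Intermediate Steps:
(-253 + 122)*(-263) = -131*(-263) = 34453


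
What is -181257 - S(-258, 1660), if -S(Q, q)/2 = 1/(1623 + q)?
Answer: -595066729/3283 ≈ -1.8126e+5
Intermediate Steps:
S(Q, q) = -2/(1623 + q)
-181257 - S(-258, 1660) = -181257 - (-2)/(1623 + 1660) = -181257 - (-2)/3283 = -181257 - 1*(-2/3283) = -181257 + 2/3283 = -595066729/3283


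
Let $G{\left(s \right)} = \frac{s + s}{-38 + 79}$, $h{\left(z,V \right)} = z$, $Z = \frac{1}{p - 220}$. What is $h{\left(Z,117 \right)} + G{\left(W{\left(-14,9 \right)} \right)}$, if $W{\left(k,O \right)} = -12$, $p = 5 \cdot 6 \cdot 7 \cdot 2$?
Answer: $- \frac{4759}{8200} \approx -0.58037$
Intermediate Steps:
$p = 420$ ($p = 30 \cdot 7 \cdot 2 = 210 \cdot 2 = 420$)
$Z = \frac{1}{200}$ ($Z = \frac{1}{420 - 220} = \frac{1}{200} \approx 0.005$)
$G{\left(s \right)} = \frac{2 s}{41}$
$h{\left(Z,117 \right)} + G{\left(W{\left(-14,9 \right)} \right)} = \frac{1}{200} + \frac{2}{41} \left(-12\right) = \frac{1}{200} - \frac{24}{41} = - \frac{4759}{8200}$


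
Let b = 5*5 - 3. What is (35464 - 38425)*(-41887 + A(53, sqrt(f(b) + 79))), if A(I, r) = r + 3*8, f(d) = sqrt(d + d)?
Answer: 123956343 - 2961*sqrt(79 + 2*sqrt(11)) ≈ 1.2393e+8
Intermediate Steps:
b = 22 (b = 25 - 3 = 22)
f(d) = sqrt(2)*sqrt(d) (f(d) = sqrt(2*d) = sqrt(2)*sqrt(d))
A(I, r) = 24 + r (A(I, r) = r + 24 = 24 + r)
(35464 - 38425)*(-41887 + A(53, sqrt(f(b) + 79))) = (35464 - 38425)*(-41887 + (24 + sqrt(sqrt(2)*sqrt(22) + 79))) = -2961*(-41887 + (24 + sqrt(2*sqrt(11) + 79))) = -2961*(-41887 + (24 + sqrt(79 + 2*sqrt(11)))) = -2961*(-41863 + sqrt(79 + 2*sqrt(11))) = 123956343 - 2961*sqrt(79 + 2*sqrt(11))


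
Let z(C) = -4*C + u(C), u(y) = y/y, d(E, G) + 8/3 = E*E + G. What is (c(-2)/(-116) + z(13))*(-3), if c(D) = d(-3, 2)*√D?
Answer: 153 + 25*I*√2/116 ≈ 153.0 + 0.30479*I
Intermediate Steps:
d(E, G) = -8/3 + G + E² (d(E, G) = -8/3 + (E*E + G) = -8/3 + (E² + G) = -8/3 + (G + E²) = -8/3 + G + E²)
u(y) = 1
c(D) = 25*√D/3 (c(D) = (-8/3 + 2 + (-3)²)*√D = (-8/3 + 2 + 9)*√D = 25*√D/3)
z(C) = 1 - 4*C (z(C) = -4*C + 1 = 1 - 4*C)
(c(-2)/(-116) + z(13))*(-3) = ((25*√(-2)/3)/(-116) + (1 - 4*13))*(-3) = ((25*(I*√2)/3)*(-1/116) + (1 - 52))*(-3) = ((25*I*√2/3)*(-1/116) - 51)*(-3) = (-25*I*√2/348 - 51)*(-3) = (-51 - 25*I*√2/348)*(-3) = 153 + 25*I*√2/116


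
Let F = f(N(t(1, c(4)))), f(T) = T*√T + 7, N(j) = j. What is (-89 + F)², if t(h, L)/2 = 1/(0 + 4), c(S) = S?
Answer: (328 - √2)²/16 ≈ 6666.1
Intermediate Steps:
t(h, L) = ½ (t(h, L) = 2/(0 + 4) = 2/4 = 2*(¼) = ½)
f(T) = 7 + T^(3/2) (f(T) = T^(3/2) + 7 = 7 + T^(3/2))
F = 7 + √2/4 (F = 7 + (½)^(3/2) = 7 + √2/4 ≈ 7.3536)
(-89 + F)² = (-89 + (7 + √2/4))² = (-82 + √2/4)²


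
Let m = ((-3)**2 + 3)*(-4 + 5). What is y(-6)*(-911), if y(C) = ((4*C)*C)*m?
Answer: -1574208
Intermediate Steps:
m = 12 (m = (9 + 3)*1 = 12*1 = 12)
y(C) = 48*C**2 (y(C) = ((4*C)*C)*12 = (4*C**2)*12 = 48*C**2)
y(-6)*(-911) = (48*(-6)**2)*(-911) = (48*36)*(-911) = 1728*(-911) = -1574208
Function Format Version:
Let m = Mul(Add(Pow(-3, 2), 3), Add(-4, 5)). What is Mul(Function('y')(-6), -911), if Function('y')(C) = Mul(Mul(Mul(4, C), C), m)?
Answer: -1574208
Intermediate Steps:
m = 12 (m = Mul(Add(9, 3), 1) = Mul(12, 1) = 12)
Function('y')(C) = Mul(48, Pow(C, 2)) (Function('y')(C) = Mul(Mul(Mul(4, C), C), 12) = Mul(Mul(4, Pow(C, 2)), 12) = Mul(48, Pow(C, 2)))
Mul(Function('y')(-6), -911) = Mul(Mul(48, Pow(-6, 2)), -911) = Mul(Mul(48, 36), -911) = Mul(1728, -911) = -1574208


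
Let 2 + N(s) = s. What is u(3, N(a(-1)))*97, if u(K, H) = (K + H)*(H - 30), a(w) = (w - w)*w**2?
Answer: -3104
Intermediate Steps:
a(w) = 0 (a(w) = 0*w**2 = 0)
N(s) = -2 + s
u(K, H) = (-30 + H)*(H + K) (u(K, H) = (H + K)*(-30 + H) = (-30 + H)*(H + K))
u(3, N(a(-1)))*97 = ((-2 + 0)**2 - 30*(-2 + 0) - 30*3 + (-2 + 0)*3)*97 = ((-2)**2 - 30*(-2) - 90 - 2*3)*97 = (4 + 60 - 90 - 6)*97 = -32*97 = -3104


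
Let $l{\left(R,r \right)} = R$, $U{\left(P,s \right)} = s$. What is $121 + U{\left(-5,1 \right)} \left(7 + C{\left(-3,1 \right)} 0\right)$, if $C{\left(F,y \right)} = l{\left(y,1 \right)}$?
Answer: $128$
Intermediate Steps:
$C{\left(F,y \right)} = y$
$121 + U{\left(-5,1 \right)} \left(7 + C{\left(-3,1 \right)} 0\right) = 121 + 1 \left(7 + 1 \cdot 0\right) = 121 + 1 \left(7 + 0\right) = 121 + 1 \cdot 7 = 121 + 7 = 128$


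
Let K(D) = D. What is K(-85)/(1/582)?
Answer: -49470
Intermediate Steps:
K(-85)/(1/582) = -85/(1/582) = -85/1/582 = -85*582 = -49470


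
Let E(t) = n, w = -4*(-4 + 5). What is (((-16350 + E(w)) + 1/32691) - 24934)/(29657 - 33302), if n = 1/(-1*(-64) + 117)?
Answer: 244280326292/21567723795 ≈ 11.326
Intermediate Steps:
w = -4 (w = -4*1 = -4)
n = 1/181 (n = 1/(64 + 117) = 1/181 ≈ 0.0055249)
E(t) = 1/181
(((-16350 + E(w)) + 1/32691) - 24934)/(29657 - 33302) = (((-16350 + 1/181) + 1/32691) - 24934)/(29657 - 33302) = ((-2959349/181 + 1/32691) - 24934)/(-3645) = (-96744077978/5917071 - 24934)*(-1/3645) = -244280326292/5917071*(-1/3645) = 244280326292/21567723795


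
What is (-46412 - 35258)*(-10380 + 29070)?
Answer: -1526412300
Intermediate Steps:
(-46412 - 35258)*(-10380 + 29070) = -81670*18690 = -1526412300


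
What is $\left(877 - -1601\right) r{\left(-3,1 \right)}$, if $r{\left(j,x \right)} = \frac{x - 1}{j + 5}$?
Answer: $0$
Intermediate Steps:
$r{\left(j,x \right)} = \frac{-1 + x}{5 + j}$
$\left(877 - -1601\right) r{\left(-3,1 \right)} = \left(877 - -1601\right) \frac{-1 + 1}{5 - 3} = \left(877 + 1601\right) \frac{1}{2} \cdot 0 = 2478 \cdot \frac{1}{2} \cdot 0 = 2478 \cdot 0 = 0$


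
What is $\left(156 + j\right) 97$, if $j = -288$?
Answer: $-12804$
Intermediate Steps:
$\left(156 + j\right) 97 = \left(156 - 288\right) 97 = \left(-132\right) 97 = -12804$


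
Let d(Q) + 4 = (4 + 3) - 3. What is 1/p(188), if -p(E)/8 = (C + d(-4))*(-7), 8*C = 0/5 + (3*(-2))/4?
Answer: -2/21 ≈ -0.095238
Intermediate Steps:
d(Q) = 0 (d(Q) = -4 + ((4 + 3) - 3) = -4 + (7 - 3) = -4 + 4 = 0)
C = -3/16 (C = (0/5 + (3*(-2))/4)/8 = (0*(⅕) - 6*¼)/8 = (0 - 3/2)/8 = (⅛)*(-3/2) = -3/16 ≈ -0.18750)
p(E) = -21/2 (p(E) = -8*(-3/16 + 0)*(-7) = -(-3)*(-7)/2 = -8*21/16 = -21/2)
1/p(188) = 1/(-21/2) = -2/21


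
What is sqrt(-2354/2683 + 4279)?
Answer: sqrt(30796018649)/2683 ≈ 65.407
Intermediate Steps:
sqrt(-2354/2683 + 4279) = sqrt(11478203/2683) = sqrt(30796018649)/2683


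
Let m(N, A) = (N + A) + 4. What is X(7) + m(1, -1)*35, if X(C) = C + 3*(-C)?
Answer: 126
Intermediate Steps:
m(N, A) = 4 + A + N (m(N, A) = (A + N) + 4 = 4 + A + N)
X(C) = -2*C (X(C) = C - 3*C = -2*C)
X(7) + m(1, -1)*35 = -2*7 + (4 - 1 + 1)*35 = -14 + 4*35 = -14 + 140 = 126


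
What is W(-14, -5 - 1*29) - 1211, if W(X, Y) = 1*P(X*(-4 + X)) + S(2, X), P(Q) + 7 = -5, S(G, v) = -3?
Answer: -1226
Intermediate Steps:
P(Q) = -12 (P(Q) = -7 - 5 = -12)
W(X, Y) = -15 (W(X, Y) = 1*(-12) - 3 = -12 - 3 = -15)
W(-14, -5 - 1*29) - 1211 = -15 - 1211 = -1226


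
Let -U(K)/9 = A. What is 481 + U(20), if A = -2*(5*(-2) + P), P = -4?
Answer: 229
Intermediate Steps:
A = 28 (A = -2*(5*(-2) - 4) = -2*(-10 - 4) = -2*(-14) = 28)
U(K) = -252 (U(K) = -9*28 = -252)
481 + U(20) = 481 - 252 = 229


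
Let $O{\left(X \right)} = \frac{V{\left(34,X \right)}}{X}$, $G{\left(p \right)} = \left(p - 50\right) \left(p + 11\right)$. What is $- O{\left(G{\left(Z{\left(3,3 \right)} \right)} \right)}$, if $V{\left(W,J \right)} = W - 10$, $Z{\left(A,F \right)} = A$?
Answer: $\frac{12}{329} \approx 0.036474$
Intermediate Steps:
$V{\left(W,J \right)} = -10 + W$ ($V{\left(W,J \right)} = W - 10 = -10 + W$)
$G{\left(p \right)} = \left(-50 + p\right) \left(11 + p\right)$
$O{\left(X \right)} = \frac{24}{X}$ ($O{\left(X \right)} = \frac{-10 + 34}{X} = \frac{24}{X}$)
$- O{\left(G{\left(Z{\left(3,3 \right)} \right)} \right)} = - \frac{24}{-550 + 3^{2} - 117} = - \frac{24}{-550 + 9 - 117} = - \frac{24}{-658} = - \frac{24 \left(-1\right)}{658} = \left(-1\right) \left(- \frac{12}{329}\right) = \frac{12}{329}$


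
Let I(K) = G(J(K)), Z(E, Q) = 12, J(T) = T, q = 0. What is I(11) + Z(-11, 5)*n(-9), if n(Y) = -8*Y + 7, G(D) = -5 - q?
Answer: 943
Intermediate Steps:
G(D) = -5 (G(D) = -5 - 1*0 = -5 + 0 = -5)
I(K) = -5
n(Y) = 7 - 8*Y
I(11) + Z(-11, 5)*n(-9) = -5 + 12*(7 - 8*(-9)) = -5 + 12*(7 + 72) = -5 + 12*79 = -5 + 948 = 943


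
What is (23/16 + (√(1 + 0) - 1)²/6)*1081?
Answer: 24863/16 ≈ 1553.9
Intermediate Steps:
(23/16 + (√(1 + 0) - 1)²/6)*1081 = (23*(1/16) + (√1 - 1)²*(⅙))*1081 = (23/16 + (1 - 1)²*(⅙))*1081 = (23/16 + 0²*(⅙))*1081 = (23/16 + 0*(⅙))*1081 = (23/16 + 0)*1081 = (23/16)*1081 = 24863/16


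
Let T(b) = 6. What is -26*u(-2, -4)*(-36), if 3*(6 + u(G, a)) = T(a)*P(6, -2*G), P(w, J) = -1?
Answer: -7488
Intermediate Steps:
u(G, a) = -8 (u(G, a) = -6 + (6*(-1))/3 = -6 + (⅓)*(-6) = -6 - 2 = -8)
-26*u(-2, -4)*(-36) = -26*(-8)*(-36) = 208*(-36) = -7488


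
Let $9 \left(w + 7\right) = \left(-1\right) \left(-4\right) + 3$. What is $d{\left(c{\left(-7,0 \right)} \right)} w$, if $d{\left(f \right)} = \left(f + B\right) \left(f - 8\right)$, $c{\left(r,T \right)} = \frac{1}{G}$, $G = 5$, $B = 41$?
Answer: $\frac{149968}{75} \approx 1999.6$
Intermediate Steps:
$c{\left(r,T \right)} = \frac{1}{5}$
$d{\left(f \right)} = \left(-8 + f\right) \left(41 + f\right)$ ($d{\left(f \right)} = \left(f + 41\right) \left(f - 8\right) = \left(41 + f\right) \left(-8 + f\right) = \left(-8 + f\right) \left(41 + f\right)$)
$w = - \frac{56}{9}$ ($w = -7 + \frac{\left(-1\right) \left(-4\right) + 3}{9} = -7 + \frac{4 + 3}{9} = -7 + \frac{1}{9} \cdot 7 = -7 + \frac{7}{9} = - \frac{56}{9} \approx -6.2222$)
$d{\left(c{\left(-7,0 \right)} \right)} w = \left(-328 + \left(\frac{1}{5}\right)^{2} + 33 \cdot \frac{1}{5}\right) \left(- \frac{56}{9}\right) = \left(-328 + \frac{1}{25} + \frac{33}{5}\right) \left(- \frac{56}{9}\right) = \left(- \frac{8034}{25}\right) \left(- \frac{56}{9}\right) = \frac{149968}{75}$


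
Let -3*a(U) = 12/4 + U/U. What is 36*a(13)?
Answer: -48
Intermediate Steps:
a(U) = -4/3 (a(U) = -(12/4 + U/U)/3 = -(12*(¼) + 1)/3 = -(3 + 1)/3 = -⅓*4 = -4/3)
36*a(13) = 36*(-4/3) = -48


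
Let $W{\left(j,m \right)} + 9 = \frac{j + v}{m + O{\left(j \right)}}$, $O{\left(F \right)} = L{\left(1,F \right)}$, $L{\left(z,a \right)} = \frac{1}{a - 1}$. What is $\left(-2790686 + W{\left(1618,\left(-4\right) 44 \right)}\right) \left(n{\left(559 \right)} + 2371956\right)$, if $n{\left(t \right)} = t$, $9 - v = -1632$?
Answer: $- \frac{1884279765854388220}{284591} \approx -6.621 \cdot 10^{12}$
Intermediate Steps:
$v = 1641$ ($v = 9 - -1632 = 9 + 1632 = 1641$)
$L{\left(z,a \right)} = \frac{1}{-1 + a}$
$O{\left(F \right)} = \frac{1}{-1 + F}$
$W{\left(j,m \right)} = -9 + \frac{1641 + j}{m + \frac{1}{-1 + j}}$ ($W{\left(j,m \right)} = -9 + \frac{j + 1641}{m + \frac{1}{-1 + j}} = -9 + \frac{1641 + j}{m + \frac{1}{-1 + j}}$)
$\left(-2790686 + W{\left(1618,\left(-4\right) 44 \right)}\right) \left(n{\left(559 \right)} + 2371956\right) = \left(-2790686 + \frac{-9 + \left(-1 + 1618\right) \left(1641 + 1618 - 9 \left(\left(-4\right) 44\right)\right)}{1 + \left(-4\right) 44 \left(-1 + 1618\right)}\right) \left(559 + 2371956\right) = \left(-2790686 + \frac{-9 + 1617 \left(1641 + 1618 - -1584\right)}{1 - 284592}\right) 2372515 = \left(-2790686 + \frac{-9 + 1617 \left(1641 + 1618 + 1584\right)}{1 - 284592}\right) 2372515 = \left(-2790686 + \frac{-9 + 1617 \cdot 4843}{-284591}\right) 2372515 = \left(-2790686 - \frac{-9 + 7831131}{284591}\right) 2372515 = \left(-2790686 - \frac{7831122}{284591}\right) 2372515 = \left(- \frac{794211950548}{284591}\right) 2372515 = - \frac{1884279765854388220}{284591}$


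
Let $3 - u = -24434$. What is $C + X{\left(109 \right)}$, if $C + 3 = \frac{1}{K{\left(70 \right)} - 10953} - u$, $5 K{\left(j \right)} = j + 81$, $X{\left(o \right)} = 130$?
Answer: $- \frac{1327666345}{54614} \approx -24310.0$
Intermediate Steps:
$u = 24437$ ($u = 3 - -24434 = 3 + 24434 = 24437$)
$K{\left(j \right)} = \frac{81}{5} + \frac{j}{5}$ ($K{\left(j \right)} = \frac{j + 81}{5} = \frac{81 + j}{5} = \frac{81}{5} + \frac{j}{5}$)
$C = - \frac{1334766165}{54614}$ ($C = -3 + \left(\frac{1}{\left(\frac{81}{5} + \frac{1}{5} \cdot 70\right) - 10953} - 24437\right) = -3 - \left(24437 - \frac{1}{\left(\frac{81}{5} + 14\right) - 10953}\right) = -3 - \left(24437 - \frac{1}{\frac{151}{5} - 10953}\right) = -3 - \left(24437 - \frac{1}{- \frac{54614}{5}}\right) = -3 - \frac{1334602323}{54614} = - \frac{1334766165}{54614} \approx -24440.0$)
$C + X{\left(109 \right)} = - \frac{1334766165}{54614} + 130 = - \frac{1327666345}{54614}$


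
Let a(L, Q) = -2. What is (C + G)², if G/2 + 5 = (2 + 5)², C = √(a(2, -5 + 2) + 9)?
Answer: (88 + √7)² ≈ 8216.7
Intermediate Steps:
C = √7 (C = √(-2 + 9) = √7 ≈ 2.6458)
G = 88 (G = -10 + 2*(2 + 5)² = -10 + 2*7² = -10 + 2*49 = -10 + 98 = 88)
(C + G)² = (√7 + 88)² = (88 + √7)²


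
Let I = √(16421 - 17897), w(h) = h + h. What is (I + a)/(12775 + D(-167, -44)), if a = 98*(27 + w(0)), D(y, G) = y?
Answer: 1323/6304 + 3*I*√41/6304 ≈ 0.20987 + 0.0030472*I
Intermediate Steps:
w(h) = 2*h
a = 2646 (a = 98*(27 + 2*0) = 98*(27 + 0) = 98*27 = 2646)
I = 6*I*√41 (I = √(-1476) = 6*I*√41 ≈ 38.419*I)
(I + a)/(12775 + D(-167, -44)) = (6*I*√41 + 2646)/(12775 - 167) = (2646 + 6*I*√41)/12608 = (2646 + 6*I*√41)*(1/12608) = 1323/6304 + 3*I*√41/6304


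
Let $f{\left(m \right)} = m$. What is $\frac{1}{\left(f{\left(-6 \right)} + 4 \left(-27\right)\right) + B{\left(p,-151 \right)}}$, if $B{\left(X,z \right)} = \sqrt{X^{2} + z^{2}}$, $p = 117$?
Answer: $\frac{57}{11747} + \frac{\sqrt{36490}}{23494} \approx 0.012983$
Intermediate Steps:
$\frac{1}{\left(f{\left(-6 \right)} + 4 \left(-27\right)\right) + B{\left(p,-151 \right)}} = \frac{1}{\left(-6 + 4 \left(-27\right)\right) + \sqrt{117^{2} + \left(-151\right)^{2}}} = \frac{1}{\left(-6 - 108\right) + \sqrt{13689 + 22801}} = \frac{1}{-114 + \sqrt{36490}}$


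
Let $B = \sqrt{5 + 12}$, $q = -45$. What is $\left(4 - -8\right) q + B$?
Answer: $-540 + \sqrt{17} \approx -535.88$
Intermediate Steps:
$B = \sqrt{17} \approx 4.1231$
$\left(4 - -8\right) q + B = \left(4 - -8\right) \left(-45\right) + \sqrt{17} = \left(4 + 8\right) \left(-45\right) + \sqrt{17} = 12 \left(-45\right) + \sqrt{17} = -540 + \sqrt{17}$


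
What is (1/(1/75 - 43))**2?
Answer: 5625/10394176 ≈ 0.00054117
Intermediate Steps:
(1/(1/75 - 43))**2 = (1/(-3224/75))**2 = (-75/3224)**2 = 5625/10394176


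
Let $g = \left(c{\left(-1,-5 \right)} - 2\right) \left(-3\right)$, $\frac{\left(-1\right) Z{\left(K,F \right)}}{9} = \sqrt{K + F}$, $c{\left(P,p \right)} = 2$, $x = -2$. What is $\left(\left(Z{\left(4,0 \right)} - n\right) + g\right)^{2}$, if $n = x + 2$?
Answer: $324$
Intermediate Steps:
$Z{\left(K,F \right)} = - 9 \sqrt{F + K}$ ($Z{\left(K,F \right)} = - 9 \sqrt{K + F} = - 9 \sqrt{F + K}$)
$n = 0$ ($n = -2 + 2 = 0$)
$g = 0$ ($g = \left(2 - 2\right) \left(-3\right) = 0 \left(-3\right) = 0$)
$\left(\left(Z{\left(4,0 \right)} - n\right) + g\right)^{2} = \left(\left(- 9 \sqrt{0 + 4} - 0\right) + 0\right)^{2} = \left(\left(- 9 \sqrt{4} + 0\right) + 0\right)^{2} = \left(\left(\left(-9\right) 2 + 0\right) + 0\right)^{2} = \left(\left(-18 + 0\right) + 0\right)^{2} = \left(-18 + 0\right)^{2} = \left(-18\right)^{2} = 324$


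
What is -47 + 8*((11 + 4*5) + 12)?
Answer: 297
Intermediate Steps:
-47 + 8*((11 + 4*5) + 12) = -47 + 8*((11 + 20) + 12) = -47 + 8*(31 + 12) = -47 + 8*43 = -47 + 344 = 297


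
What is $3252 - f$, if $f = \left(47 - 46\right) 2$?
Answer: $3250$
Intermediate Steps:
$f = 2$ ($f = 1 \cdot 2 = 2$)
$3252 - f = 3252 - 2 = 3250$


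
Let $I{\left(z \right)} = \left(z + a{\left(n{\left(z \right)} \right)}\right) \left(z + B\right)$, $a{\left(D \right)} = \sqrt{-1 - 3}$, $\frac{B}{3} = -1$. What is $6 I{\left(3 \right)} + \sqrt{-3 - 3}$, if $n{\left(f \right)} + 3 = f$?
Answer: $i \sqrt{6} \approx 2.4495 i$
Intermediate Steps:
$B = -3$ ($B = 3 \left(-1\right) = -3$)
$n{\left(f \right)} = -3 + f$
$a{\left(D \right)} = 2 i$ ($a{\left(D \right)} = \sqrt{-4} = 2 i$)
$I{\left(z \right)} = \left(-3 + z\right) \left(z + 2 i\right)$ ($I{\left(z \right)} = \left(z + 2 i\right) \left(z - 3\right) = \left(z + 2 i\right) \left(-3 + z\right) = \left(-3 + z\right) \left(z + 2 i\right)$)
$6 I{\left(3 \right)} + \sqrt{-3 - 3} = 6 \left(3^{2} - 6 i + 3 \left(-3 + 2 i\right)\right) + \sqrt{-3 - 3} = 6 \left(9 - 6 i - \left(9 - 6 i\right)\right) + \sqrt{-6} = 6 \cdot 0 + i \sqrt{6} = 0 + i \sqrt{6} = i \sqrt{6}$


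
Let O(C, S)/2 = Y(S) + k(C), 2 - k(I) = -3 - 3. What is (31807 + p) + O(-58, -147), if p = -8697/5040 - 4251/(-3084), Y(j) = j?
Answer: 13612811137/431760 ≈ 31529.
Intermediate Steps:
k(I) = 8 (k(I) = 2 - (-3 - 3) = 2 - 1*(-6) = 2 + 6 = 8)
p = -149903/431760 (p = -8697*1/5040 - 4251*(-1/3084) = -2899/1680 + 1417/1028 = -149903/431760 ≈ -0.34719)
O(C, S) = 16 + 2*S (O(C, S) = 2*(S + 8) = 2*(8 + S) = 16 + 2*S)
(31807 + p) + O(-58, -147) = (31807 - 149903/431760) + (16 + 2*(-147)) = 13732840417/431760 + (16 - 294) = 13732840417/431760 - 278 = 13612811137/431760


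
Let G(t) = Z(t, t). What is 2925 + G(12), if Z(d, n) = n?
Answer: 2937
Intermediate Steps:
G(t) = t
2925 + G(12) = 2925 + 12 = 2937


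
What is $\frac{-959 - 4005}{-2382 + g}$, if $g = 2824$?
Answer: $- \frac{146}{13} \approx -11.231$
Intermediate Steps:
$\frac{-959 - 4005}{-2382 + g} = \frac{-959 - 4005}{-2382 + 2824} = - \frac{4964}{442} = \left(-4964\right) \frac{1}{442} = - \frac{146}{13}$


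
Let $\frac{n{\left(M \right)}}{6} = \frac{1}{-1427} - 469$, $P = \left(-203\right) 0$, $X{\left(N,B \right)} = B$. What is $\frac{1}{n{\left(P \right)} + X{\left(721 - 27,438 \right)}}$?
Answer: $- \frac{1427}{3390558} \approx -0.00042087$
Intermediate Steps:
$P = 0$
$n{\left(M \right)} = - \frac{4015584}{1427}$ ($n{\left(M \right)} = 6 \left(\frac{1}{-1427} - 469\right) = 6 \left(- \frac{1}{1427} - 469\right) = 6 \left(- \frac{669264}{1427}\right) = - \frac{4015584}{1427}$)
$\frac{1}{n{\left(P \right)} + X{\left(721 - 27,438 \right)}} = \frac{1}{- \frac{4015584}{1427} + 438} = \frac{1}{- \frac{3390558}{1427}} = - \frac{1427}{3390558}$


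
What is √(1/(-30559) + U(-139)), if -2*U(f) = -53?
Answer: 5*√3959529630/61118 ≈ 5.1478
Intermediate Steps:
U(f) = 53/2 (U(f) = -½*(-53) = 53/2)
√(1/(-30559) + U(-139)) = √(1/(-30559) + 53/2) = √(-1/30559 + 53/2) = √(1619625/61118) = 5*√3959529630/61118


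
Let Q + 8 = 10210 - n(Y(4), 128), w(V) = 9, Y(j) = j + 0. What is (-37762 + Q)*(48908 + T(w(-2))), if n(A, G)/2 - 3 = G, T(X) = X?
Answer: -1360968774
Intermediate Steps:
Y(j) = j
n(A, G) = 6 + 2*G
Q = 9940 (Q = -8 + (10210 - (6 + 2*128)) = -8 + (10210 - (6 + 256)) = -8 + (10210 - 1*262) = -8 + (10210 - 262) = -8 + 9948 = 9940)
(-37762 + Q)*(48908 + T(w(-2))) = (-37762 + 9940)*(48908 + 9) = -27822*48917 = -1360968774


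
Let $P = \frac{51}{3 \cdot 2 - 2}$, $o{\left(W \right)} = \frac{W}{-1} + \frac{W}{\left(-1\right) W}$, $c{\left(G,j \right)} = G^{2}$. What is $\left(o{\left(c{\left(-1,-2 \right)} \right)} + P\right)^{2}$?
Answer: $\frac{1849}{16} \approx 115.56$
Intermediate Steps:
$o{\left(W \right)} = -1 - W$ ($o{\left(W \right)} = W \left(-1\right) + W \left(- \frac{1}{W}\right) = - W - 1 = -1 - W$)
$P = \frac{51}{4}$ ($P = \frac{51}{6 - 2} = \frac{51}{4} \approx 12.75$)
$\left(o{\left(c{\left(-1,-2 \right)} \right)} + P\right)^{2} = \left(\left(-1 - \left(-1\right)^{2}\right) + \frac{51}{4}\right)^{2} = \left(\left(-1 - 1\right) + \frac{51}{4}\right)^{2} = \left(-2 + \frac{51}{4}\right)^{2} = \left(\frac{43}{4}\right)^{2} = \frac{1849}{16}$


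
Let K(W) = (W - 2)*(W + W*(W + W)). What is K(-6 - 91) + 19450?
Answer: -1833929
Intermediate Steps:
K(W) = (-2 + W)*(W + 2*W²) (K(W) = (-2 + W)*(W + W*(2*W)) = (-2 + W)*(W + 2*W²))
K(-6 - 91) + 19450 = (-6 - 91)*(-2 - 3*(-6 - 91) + 2*(-6 - 91)²) + 19450 = -97*(-2 - 3*(-97) + 2*(-97)²) + 19450 = -97*(-2 + 291 + 2*9409) + 19450 = -97*(-2 + 291 + 18818) + 19450 = -97*19107 + 19450 = -1853379 + 19450 = -1833929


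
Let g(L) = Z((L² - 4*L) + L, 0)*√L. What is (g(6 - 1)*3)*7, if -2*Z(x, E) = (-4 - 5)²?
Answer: -1701*√5/2 ≈ -1901.8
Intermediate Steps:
Z(x, E) = -81/2 (Z(x, E) = -(-4 - 5)²/2 = -½*(-9)² = -½*81 = -81/2)
g(L) = -81*√L/2
(g(6 - 1)*3)*7 = (-81*√(6 - 1)/2*3)*7 = (-81*√5/2*3)*7 = -243*√5/2*7 = -1701*√5/2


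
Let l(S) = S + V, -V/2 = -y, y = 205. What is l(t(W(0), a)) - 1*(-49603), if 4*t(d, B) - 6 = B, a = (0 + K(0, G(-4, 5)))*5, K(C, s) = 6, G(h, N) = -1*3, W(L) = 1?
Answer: 50022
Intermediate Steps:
G(h, N) = -3
V = 410 (V = -(-2)*205 = -2*(-205) = 410)
a = 30 (a = (0 + 6)*5 = 6*5 = 30)
t(d, B) = 3/2 + B/4
l(S) = 410 + S (l(S) = S + 410 = 410 + S)
l(t(W(0), a)) - 1*(-49603) = (410 + (3/2 + (¼)*30)) - 1*(-49603) = (410 + (3/2 + 15/2)) + 49603 = (410 + 9) + 49603 = 419 + 49603 = 50022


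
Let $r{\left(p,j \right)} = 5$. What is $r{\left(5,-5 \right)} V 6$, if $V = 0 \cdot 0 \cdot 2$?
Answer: $0$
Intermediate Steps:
$V = 0$ ($V = 0 \cdot 2 = 0$)
$r{\left(5,-5 \right)} V 6 = 5 \cdot 0 \cdot 6 = 0 \cdot 6 = 0$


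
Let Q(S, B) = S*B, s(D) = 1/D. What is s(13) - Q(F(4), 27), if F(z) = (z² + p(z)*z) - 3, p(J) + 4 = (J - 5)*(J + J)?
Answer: 12286/13 ≈ 945.08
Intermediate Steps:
p(J) = -4 + 2*J*(-5 + J) (p(J) = -4 + (J - 5)*(J + J) = -4 + (-5 + J)*(2*J) = -4 + 2*J*(-5 + J))
F(z) = -3 + z² + z*(-4 - 10*z + 2*z²) (F(z) = (z² + (-4 - 10*z + 2*z²)*z) - 3 = (z² + z*(-4 - 10*z + 2*z²)) - 3 = -3 + z² + z*(-4 - 10*z + 2*z²))
Q(S, B) = B*S
s(13) - Q(F(4), 27) = 1/13 - 27*(-3 - 9*4² - 4*4 + 2*4³) = 1/13 - 27*(-3 - 9*16 - 16 + 2*64) = 1/13 - 27*(-3 - 144 - 16 + 128) = 1/13 - 27*(-35) = 1/13 - 1*(-945) = 1/13 + 945 = 12286/13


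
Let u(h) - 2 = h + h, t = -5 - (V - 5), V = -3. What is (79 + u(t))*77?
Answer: 6699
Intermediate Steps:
t = 3 (t = -5 - (-3 - 5) = -5 - 1*(-8) = -5 + 8 = 3)
u(h) = 2 + 2*h (u(h) = 2 + (h + h) = 2 + 2*h)
(79 + u(t))*77 = (79 + (2 + 2*3))*77 = (79 + (2 + 6))*77 = (79 + 8)*77 = 87*77 = 6699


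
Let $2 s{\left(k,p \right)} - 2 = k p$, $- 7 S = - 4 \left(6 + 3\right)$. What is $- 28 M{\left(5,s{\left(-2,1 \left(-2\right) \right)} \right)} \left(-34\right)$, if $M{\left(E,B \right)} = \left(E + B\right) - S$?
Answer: $2720$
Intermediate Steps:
$S = \frac{36}{7}$ ($S = - \frac{\left(-4\right) \left(6 + 3\right)}{7} = - \frac{\left(-4\right) 9}{7} = \left(- \frac{1}{7}\right) \left(-36\right) = \frac{36}{7} \approx 5.1429$)
$s{\left(k,p \right)} = 1 + \frac{k p}{2}$
$M{\left(E,B \right)} = - \frac{36}{7} + B + E$ ($M{\left(E,B \right)} = \left(E + B\right) - \frac{36}{7} = \left(B + E\right) - \frac{36}{7} = - \frac{36}{7} + B + E$)
$- 28 M{\left(5,s{\left(-2,1 \left(-2\right) \right)} \right)} \left(-34\right) = - 28 \left(- \frac{36}{7} + \left(1 + \frac{1}{2} \left(-2\right) 1 \left(-2\right)\right) + 5\right) \left(-34\right) = - 28 \left(- \frac{36}{7} + \left(1 + \frac{1}{2} \left(-2\right) \left(-2\right)\right) + 5\right) \left(-34\right) = - 28 \left(- \frac{36}{7} + \left(1 + 2\right) + 5\right) \left(-34\right) = - 28 \left(- \frac{36}{7} + 3 + 5\right) \left(-34\right) = \left(-28\right) \frac{20}{7} \left(-34\right) = \left(-80\right) \left(-34\right) = 2720$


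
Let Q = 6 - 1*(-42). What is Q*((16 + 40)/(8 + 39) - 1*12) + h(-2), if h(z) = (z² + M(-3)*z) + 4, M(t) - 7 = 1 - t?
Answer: -25042/47 ≈ -532.81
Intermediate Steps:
M(t) = 8 - t (M(t) = 7 + (1 - t) = 8 - t)
h(z) = 4 + z² + 11*z (h(z) = (z² + (8 - 1*(-3))*z) + 4 = (z² + (8 + 3)*z) + 4 = (z² + 11*z) + 4 = 4 + z² + 11*z)
Q = 48 (Q = 6 + 42 = 48)
Q*((16 + 40)/(8 + 39) - 1*12) + h(-2) = 48*((16 + 40)/(8 + 39) - 1*12) + (4 + (-2)² + 11*(-2)) = 48*(56/47 - 12) + (4 + 4 - 22) = 48*(56*(1/47) - 12) - 14 = 48*(56/47 - 12) - 14 = 48*(-508/47) - 14 = -24384/47 - 14 = -25042/47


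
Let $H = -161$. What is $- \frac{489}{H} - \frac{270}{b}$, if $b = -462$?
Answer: $\frac{6414}{1771} \approx 3.6217$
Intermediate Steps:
$- \frac{489}{H} - \frac{270}{b} = - \frac{489}{-161} - \frac{270}{-462} = \left(-489\right) \left(- \frac{1}{161}\right) - - \frac{45}{77} = \frac{489}{161} + \frac{45}{77} = \frac{6414}{1771}$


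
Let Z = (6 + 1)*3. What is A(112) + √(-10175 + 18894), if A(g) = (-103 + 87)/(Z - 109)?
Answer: 2/11 + √8719 ≈ 93.557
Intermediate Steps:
Z = 21 (Z = 7*3 = 21)
A(g) = 2/11 (A(g) = (-103 + 87)/(21 - 109) = -16/(-88) = -16*(-1/88) = 2/11)
A(112) + √(-10175 + 18894) = 2/11 + √(-10175 + 18894) = 2/11 + √8719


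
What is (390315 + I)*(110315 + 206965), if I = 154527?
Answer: 172867469760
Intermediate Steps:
(390315 + I)*(110315 + 206965) = (390315 + 154527)*(110315 + 206965) = 544842*317280 = 172867469760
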